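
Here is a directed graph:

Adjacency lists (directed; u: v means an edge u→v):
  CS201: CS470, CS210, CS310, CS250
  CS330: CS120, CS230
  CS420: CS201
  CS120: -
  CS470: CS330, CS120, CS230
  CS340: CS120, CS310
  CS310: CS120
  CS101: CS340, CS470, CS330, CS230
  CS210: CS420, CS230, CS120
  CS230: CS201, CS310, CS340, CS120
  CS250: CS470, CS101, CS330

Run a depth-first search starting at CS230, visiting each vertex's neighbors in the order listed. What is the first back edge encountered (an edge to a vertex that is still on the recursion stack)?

CS330→CS230

DFS from CS230 (visiting each vertex's neighbors in the order listed); mark gray on enter, black on exit:
CS230 gray
  CS201 gray
    CS470 gray
      CS330 gray
        CS120 gray
        CS120 black
        CS330→CS230: CS230 is gray → back edge
First back edge: CS330 → CS230.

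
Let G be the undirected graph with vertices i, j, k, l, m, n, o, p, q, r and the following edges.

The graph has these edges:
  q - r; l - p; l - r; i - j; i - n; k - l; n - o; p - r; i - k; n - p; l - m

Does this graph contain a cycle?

DFS, tracking each vertex's parent; an edge to a visited non-parent vertex closes a cycle.
Start from k:
visit k (parent –)
  visit i (parent k)
    i–k: parent, skip
    visit n (parent i)
      visit o (parent n)
        o–n: parent, skip
      n–i: parent, skip
      visit p (parent n)
        visit r (parent p)
          visit l (parent r)
            l–r: parent, skip
            l–p: p visited and ≠ parent → cycle
Cycle: p – r – l – p.

Yes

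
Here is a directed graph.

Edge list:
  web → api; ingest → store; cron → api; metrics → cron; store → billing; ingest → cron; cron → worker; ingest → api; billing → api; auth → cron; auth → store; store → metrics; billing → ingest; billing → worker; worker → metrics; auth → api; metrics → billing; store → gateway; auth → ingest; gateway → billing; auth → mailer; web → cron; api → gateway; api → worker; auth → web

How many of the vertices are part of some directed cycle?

A vertex is on a directed cycle iff it belongs to a strongly connected component of size ≥ 2 (or has a self-loop).
The vertices on cycles are {api, cron, store, ingest, worker, billing, gateway, metrics} — 8 in total.

8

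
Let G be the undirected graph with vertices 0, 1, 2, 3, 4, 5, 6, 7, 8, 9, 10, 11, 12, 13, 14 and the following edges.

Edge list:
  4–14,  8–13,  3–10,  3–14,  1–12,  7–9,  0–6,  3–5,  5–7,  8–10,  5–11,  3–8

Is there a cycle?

Yes

DFS, tracking each vertex's parent; an edge to a visited non-parent vertex closes a cycle.
Start from 7:
visit 7 (parent –)
  visit 5 (parent 7)
    visit 11 (parent 5)
      11–5: parent, skip
    visit 3 (parent 5)
      visit 10 (parent 3)
        visit 8 (parent 10)
          8–3: 3 visited and ≠ parent → cycle
Cycle: 3 – 10 – 8 – 3.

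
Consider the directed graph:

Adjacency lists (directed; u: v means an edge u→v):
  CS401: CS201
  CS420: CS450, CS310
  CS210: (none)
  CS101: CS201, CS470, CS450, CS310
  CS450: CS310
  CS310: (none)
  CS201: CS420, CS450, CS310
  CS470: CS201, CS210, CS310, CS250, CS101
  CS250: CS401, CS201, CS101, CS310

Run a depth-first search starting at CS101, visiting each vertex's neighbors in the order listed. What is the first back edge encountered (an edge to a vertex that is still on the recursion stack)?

CS250->CS101

DFS from CS101 (visiting each vertex's neighbors in the order listed); mark gray on enter, black on exit:
CS101 gray
  CS201 gray
    CS420 gray
      CS450 gray
        CS310 gray
        CS310 black
      CS450 black
      CS420→CS310: CS310 black — skip
    CS420 black
    CS201→CS450: CS450 black — skip
    CS201→CS310: CS310 black — skip
  CS201 black
  CS470 gray
    CS470→CS201: CS201 black — skip
    CS210 gray
    CS210 black
    CS470→CS310: CS310 black — skip
    CS250 gray
      CS401 gray
        CS401→CS201: CS201 black — skip
      CS401 black
      CS250→CS201: CS201 black — skip
      CS250→CS101: CS101 is gray → back edge
First back edge: CS250 → CS101.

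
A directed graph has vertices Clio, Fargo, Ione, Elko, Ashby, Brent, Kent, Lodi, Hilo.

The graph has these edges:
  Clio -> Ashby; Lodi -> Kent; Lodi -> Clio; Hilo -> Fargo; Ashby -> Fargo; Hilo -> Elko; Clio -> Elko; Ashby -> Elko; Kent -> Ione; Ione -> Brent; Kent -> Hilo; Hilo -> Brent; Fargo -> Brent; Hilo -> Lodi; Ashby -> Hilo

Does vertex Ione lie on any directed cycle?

Ione lies on a cycle iff there is a path from Ione back to itself.
Exploring from Ione, it never reaches itself; equivalently, its strongly connected component is a singleton.

No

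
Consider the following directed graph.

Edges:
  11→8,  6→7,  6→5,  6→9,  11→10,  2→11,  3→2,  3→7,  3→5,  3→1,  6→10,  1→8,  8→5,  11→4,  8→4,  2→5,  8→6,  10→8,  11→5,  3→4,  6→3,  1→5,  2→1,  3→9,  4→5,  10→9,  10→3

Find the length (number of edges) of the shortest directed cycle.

For each vertex v, BFS finds the shortest path from v back to v.
The shortest such closed walk is 6 → 10 → 8 → 6, length 3.

3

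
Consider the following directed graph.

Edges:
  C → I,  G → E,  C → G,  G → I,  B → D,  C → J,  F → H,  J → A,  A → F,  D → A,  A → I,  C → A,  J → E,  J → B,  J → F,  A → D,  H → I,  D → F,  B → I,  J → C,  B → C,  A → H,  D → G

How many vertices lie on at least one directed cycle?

A vertex is on a directed cycle iff it belongs to a strongly connected component of size ≥ 2 (or has a self-loop).
The vertices on cycles are {A, B, C, D, J} — 5 in total.

5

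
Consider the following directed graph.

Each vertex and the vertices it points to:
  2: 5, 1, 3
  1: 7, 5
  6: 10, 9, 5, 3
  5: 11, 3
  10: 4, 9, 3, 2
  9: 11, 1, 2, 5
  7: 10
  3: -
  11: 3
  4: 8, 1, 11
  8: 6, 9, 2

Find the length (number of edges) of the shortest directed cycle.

4

For each vertex v, BFS finds the shortest path from v back to v.
The shortest such closed walk is 4 → 1 → 7 → 10 → 4, length 4.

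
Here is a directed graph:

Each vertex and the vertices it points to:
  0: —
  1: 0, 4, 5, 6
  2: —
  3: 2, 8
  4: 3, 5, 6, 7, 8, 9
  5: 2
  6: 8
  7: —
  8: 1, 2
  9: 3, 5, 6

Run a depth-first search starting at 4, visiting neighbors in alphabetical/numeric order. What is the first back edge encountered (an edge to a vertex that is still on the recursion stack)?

DFS from 4 (visiting neighbors in alphabetical/numeric order); mark gray on enter, black on exit:
4 gray
  3 gray
    2 gray
    2 black
    8 gray
      1 gray
        0 gray
        0 black
        1→4: 4 is gray → back edge
First back edge: 1 → 4.

1→4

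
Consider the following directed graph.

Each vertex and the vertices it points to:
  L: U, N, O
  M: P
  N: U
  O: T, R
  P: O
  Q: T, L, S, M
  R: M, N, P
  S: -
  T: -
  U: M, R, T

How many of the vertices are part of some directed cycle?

A vertex is on a directed cycle iff it belongs to a strongly connected component of size ≥ 2 (or has a self-loop).
The vertices on cycles are {M, N, O, P, R, U} — 6 in total.

6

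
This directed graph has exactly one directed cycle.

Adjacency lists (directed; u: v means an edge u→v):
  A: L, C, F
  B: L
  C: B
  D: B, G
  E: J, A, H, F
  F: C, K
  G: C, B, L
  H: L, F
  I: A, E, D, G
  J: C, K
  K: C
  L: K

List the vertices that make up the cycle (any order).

B, C, K, L

DFS with gray/black marking from B:
B gray
  L gray
    K gray
      C gray
        C→B: B is gray → back edge
Back edge closes the cycle B → L → K → C → B; its vertices are {B, C, K, L}.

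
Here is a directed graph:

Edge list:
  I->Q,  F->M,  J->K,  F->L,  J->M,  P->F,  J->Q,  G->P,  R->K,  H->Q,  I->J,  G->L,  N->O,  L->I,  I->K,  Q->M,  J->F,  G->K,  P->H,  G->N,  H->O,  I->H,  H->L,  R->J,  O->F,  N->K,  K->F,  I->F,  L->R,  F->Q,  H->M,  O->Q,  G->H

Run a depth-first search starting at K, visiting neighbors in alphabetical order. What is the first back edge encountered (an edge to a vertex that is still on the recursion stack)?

DFS from K (visiting neighbors in alphabetical order); mark gray on enter, black on exit:
K gray
  F gray
    L gray
      I gray
        I→F: F is gray → back edge
First back edge: I → F.

I->F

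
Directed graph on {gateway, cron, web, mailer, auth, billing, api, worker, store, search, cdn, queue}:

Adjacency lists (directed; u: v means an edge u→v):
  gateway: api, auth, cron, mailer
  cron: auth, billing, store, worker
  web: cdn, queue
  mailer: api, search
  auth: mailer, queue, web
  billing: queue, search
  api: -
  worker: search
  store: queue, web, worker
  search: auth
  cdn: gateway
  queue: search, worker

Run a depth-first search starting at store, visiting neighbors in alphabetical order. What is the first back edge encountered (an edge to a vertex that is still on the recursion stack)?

mailer->search

DFS from store (visiting neighbors in alphabetical order); mark gray on enter, black on exit:
store gray
  queue gray
    search gray
      auth gray
        mailer gray
          api gray
          api black
          mailer→search: search is gray → back edge
First back edge: mailer → search.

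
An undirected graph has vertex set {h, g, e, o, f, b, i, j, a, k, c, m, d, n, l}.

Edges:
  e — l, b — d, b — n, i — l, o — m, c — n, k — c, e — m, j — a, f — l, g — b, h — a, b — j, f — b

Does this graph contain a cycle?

DFS, tracking each vertex's parent; an edge to a visited non-parent vertex closes a cycle.
Start from l:
visit l (parent –)
  visit f (parent l)
    f–l: parent, skip
    visit b (parent f)
      visit j (parent b)
        visit a (parent j)
          a–j: parent, skip
          visit h (parent a)
            h–a: parent, skip
        j–b: parent, skip
      visit d (parent b)
        d–b: parent, skip
      visit g (parent b)
        g–b: parent, skip
      b–f: parent, skip
      visit n (parent b)
        visit c (parent n)
          c–n: parent, skip
          visit k (parent c)
            k–c: parent, skip
        n–b: parent, skip
  visit i (parent l)
    i–l: parent, skip
  visit e (parent l)
    e–l: parent, skip
    visit m (parent e)
      m–e: parent, skip
      visit o (parent m)
        o–m: parent, skip
No non-parent visited neighbor found — the graph is a forest.

No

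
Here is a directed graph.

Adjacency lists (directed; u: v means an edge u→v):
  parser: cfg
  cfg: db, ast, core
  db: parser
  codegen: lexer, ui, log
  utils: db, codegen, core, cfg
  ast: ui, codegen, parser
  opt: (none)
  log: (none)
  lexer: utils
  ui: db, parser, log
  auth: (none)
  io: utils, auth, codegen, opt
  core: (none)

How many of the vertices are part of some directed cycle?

A vertex is on a directed cycle iff it belongs to a strongly connected component of size ≥ 2 (or has a self-loop).
The vertices on cycles are {db, ui, ast, cfg, lexer, utils, parser, codegen} — 8 in total.

8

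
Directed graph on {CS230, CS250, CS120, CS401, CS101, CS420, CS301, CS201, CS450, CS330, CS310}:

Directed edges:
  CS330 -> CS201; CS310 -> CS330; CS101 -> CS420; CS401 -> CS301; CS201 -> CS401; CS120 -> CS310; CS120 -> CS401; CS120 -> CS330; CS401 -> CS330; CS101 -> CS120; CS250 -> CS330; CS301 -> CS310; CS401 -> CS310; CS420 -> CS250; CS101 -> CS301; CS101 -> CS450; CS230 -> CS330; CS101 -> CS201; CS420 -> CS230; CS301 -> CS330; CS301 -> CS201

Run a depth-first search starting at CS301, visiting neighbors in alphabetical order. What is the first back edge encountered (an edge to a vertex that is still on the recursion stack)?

CS401->CS301

DFS from CS301 (visiting neighbors in alphabetical order); mark gray on enter, black on exit:
CS301 gray
  CS201 gray
    CS401 gray
      CS401→CS301: CS301 is gray → back edge
First back edge: CS401 → CS301.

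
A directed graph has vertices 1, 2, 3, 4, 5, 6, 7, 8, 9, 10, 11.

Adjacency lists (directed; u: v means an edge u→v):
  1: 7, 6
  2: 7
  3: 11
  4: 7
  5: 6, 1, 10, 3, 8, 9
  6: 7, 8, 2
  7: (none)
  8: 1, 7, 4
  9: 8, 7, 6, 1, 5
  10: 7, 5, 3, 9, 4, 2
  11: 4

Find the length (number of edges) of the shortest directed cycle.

For each vertex v, BFS finds the shortest path from v back to v.
The shortest such closed walk is 10 → 5 → 10, length 2.

2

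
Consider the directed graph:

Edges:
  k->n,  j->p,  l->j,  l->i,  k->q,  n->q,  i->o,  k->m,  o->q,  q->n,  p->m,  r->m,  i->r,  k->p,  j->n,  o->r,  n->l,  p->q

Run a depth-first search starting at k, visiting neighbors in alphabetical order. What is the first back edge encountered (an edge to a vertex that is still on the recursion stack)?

q→n

DFS from k (visiting neighbors in alphabetical order); mark gray on enter, black on exit:
k gray
  m gray
  m black
  n gray
    l gray
      i gray
        o gray
          q gray
            q→n: n is gray → back edge
First back edge: q → n.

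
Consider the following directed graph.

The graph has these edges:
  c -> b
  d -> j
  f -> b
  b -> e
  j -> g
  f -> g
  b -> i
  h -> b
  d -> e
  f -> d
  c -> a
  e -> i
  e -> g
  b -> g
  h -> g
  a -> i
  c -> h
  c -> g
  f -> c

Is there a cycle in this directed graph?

No

DFS with white/gray/black marking, starting from b:
b gray
  e gray
    g gray
    g black
    i gray
    i black
  e black
  b→i: i black — skip
  b→g: g black — skip
b black
a gray
  a→i: i black — skip
a black
c gray
  h gray
    h→g: g black — skip
    h→b: b black — skip
  h black
  c→g: g black — skip
  c→b: b black — skip
  c→a: a black — skip
c black
d gray
  j gray
    j→g: g black — skip
  j black
  d→e: e black — skip
d black
f gray
  f→c: c black — skip
  f→b: b black — skip
  f→g: g black — skip
  f→d: d black — skip
f black
Every edge goes to a white or black vertex — no back edge, so the graph is acyclic.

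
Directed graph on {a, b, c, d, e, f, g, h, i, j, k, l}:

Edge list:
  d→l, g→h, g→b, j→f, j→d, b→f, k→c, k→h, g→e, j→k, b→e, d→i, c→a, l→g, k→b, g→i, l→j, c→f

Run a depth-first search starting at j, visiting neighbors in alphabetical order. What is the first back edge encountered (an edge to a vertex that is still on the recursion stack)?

DFS from j (visiting neighbors in alphabetical order); mark gray on enter, black on exit:
j gray
  d gray
    i gray
    i black
    l gray
      g gray
        b gray
          e gray
          e black
          f gray
          f black
        b black
        g→e: e black — skip
        h gray
        h black
        g→i: i black — skip
      g black
      l→j: j is gray → back edge
First back edge: l → j.

l→j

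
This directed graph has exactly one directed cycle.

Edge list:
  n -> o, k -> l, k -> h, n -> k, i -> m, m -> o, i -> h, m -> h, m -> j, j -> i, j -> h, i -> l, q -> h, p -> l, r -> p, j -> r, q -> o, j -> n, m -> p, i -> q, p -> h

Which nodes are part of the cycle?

i, j, m

DFS with gray/black marking from j:
j gray
  i gray
    l gray
    l black
    h gray
    h black
    m gray
      o gray
      o black
      p gray
        p→h: h black — skip
        p→l: l black — skip
      p black
      m→h: h black — skip
      m→j: j is gray → back edge
Back edge closes the cycle j → i → m → j; its vertices are {i, j, m}.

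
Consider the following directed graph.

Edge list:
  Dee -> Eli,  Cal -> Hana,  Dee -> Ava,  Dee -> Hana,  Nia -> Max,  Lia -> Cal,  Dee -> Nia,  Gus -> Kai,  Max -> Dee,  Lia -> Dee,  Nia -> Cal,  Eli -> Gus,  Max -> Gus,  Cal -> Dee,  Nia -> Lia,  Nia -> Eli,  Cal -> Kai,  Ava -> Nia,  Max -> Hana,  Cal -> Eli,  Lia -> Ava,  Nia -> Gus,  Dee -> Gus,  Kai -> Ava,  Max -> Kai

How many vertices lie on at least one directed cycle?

9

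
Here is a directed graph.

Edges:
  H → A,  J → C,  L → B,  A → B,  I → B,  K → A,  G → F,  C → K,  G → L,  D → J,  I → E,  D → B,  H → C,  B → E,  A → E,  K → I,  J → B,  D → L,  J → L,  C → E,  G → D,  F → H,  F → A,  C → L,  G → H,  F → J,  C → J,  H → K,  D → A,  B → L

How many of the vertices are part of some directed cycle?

4

A vertex is on a directed cycle iff it belongs to a strongly connected component of size ≥ 2 (or has a self-loop).
The vertices on cycles are {B, C, J, L} — 4 in total.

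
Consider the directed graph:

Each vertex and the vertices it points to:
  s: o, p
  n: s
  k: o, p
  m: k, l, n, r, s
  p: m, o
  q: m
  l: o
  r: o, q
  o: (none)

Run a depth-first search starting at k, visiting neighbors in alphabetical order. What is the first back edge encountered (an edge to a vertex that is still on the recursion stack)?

m->k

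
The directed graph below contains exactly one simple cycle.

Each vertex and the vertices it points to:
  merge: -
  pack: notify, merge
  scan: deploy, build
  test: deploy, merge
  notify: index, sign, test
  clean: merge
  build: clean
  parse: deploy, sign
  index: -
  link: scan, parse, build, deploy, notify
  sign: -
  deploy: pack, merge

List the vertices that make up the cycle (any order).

pack, test, deploy, notify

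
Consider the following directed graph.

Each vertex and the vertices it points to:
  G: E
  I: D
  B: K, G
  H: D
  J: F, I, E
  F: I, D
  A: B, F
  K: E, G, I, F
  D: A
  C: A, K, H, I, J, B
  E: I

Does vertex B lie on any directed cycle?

B is on a cycle iff B can reach itself via ≥1 edge.
B → K → I → D → A → B — yes.

Yes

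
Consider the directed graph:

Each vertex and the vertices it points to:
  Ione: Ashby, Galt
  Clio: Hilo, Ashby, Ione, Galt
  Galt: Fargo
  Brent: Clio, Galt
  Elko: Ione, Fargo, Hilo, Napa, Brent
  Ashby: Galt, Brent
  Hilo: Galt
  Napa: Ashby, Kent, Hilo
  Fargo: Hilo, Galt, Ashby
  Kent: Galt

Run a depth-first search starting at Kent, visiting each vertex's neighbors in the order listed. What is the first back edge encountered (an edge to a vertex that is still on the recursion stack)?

DFS from Kent (visiting each vertex's neighbors in the order listed); mark gray on enter, black on exit:
Kent gray
  Galt gray
    Fargo gray
      Hilo gray
        Hilo→Galt: Galt is gray → back edge
First back edge: Hilo → Galt.

Hilo->Galt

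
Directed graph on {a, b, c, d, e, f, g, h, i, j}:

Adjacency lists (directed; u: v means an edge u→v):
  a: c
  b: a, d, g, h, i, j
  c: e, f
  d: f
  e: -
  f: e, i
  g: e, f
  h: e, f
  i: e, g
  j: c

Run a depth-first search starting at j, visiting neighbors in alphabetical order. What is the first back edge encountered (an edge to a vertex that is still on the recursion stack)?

g→f

DFS from j (visiting neighbors in alphabetical order); mark gray on enter, black on exit:
j gray
  c gray
    e gray
    e black
    f gray
      f→e: e black — skip
      i gray
        i→e: e black — skip
        g gray
          g→e: e black — skip
          g→f: f is gray → back edge
First back edge: g → f.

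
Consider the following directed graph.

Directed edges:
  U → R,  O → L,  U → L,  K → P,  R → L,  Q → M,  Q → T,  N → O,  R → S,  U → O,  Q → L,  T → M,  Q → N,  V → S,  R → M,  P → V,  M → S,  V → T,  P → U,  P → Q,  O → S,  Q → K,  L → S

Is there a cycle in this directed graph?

DFS with white/gray/black marking, starting from S:
S gray
S black
N gray
  O gray
    O→S: S black — skip
    L gray
      L→S: S black — skip
    L black
  O black
N black
R gray
  R→S: S black — skip
  M gray
    M→S: S black — skip
  M black
  R→L: L black — skip
R black
T gray
  T→M: M black — skip
T black
V gray
  V→S: S black — skip
  V→T: T black — skip
V black
P gray
  U gray
    U→R: R black — skip
    U→L: L black — skip
    U→O: O black — skip
  U black
  P→V: V black — skip
  Q gray
    Q→N: N black — skip
    Q→M: M black — skip
    K gray
      K→P: P is gray → back edge
Back edge found, so a cycle exists: P → Q → K → P.

Yes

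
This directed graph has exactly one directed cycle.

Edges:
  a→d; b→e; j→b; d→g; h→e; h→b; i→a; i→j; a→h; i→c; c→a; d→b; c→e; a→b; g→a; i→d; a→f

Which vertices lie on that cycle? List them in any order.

a, d, g

DFS with gray/black marking from d:
d gray
  g gray
    a gray
      b gray
        e gray
        e black
      b black
      a→d: d is gray → back edge
Back edge closes the cycle d → g → a → d; its vertices are {a, d, g}.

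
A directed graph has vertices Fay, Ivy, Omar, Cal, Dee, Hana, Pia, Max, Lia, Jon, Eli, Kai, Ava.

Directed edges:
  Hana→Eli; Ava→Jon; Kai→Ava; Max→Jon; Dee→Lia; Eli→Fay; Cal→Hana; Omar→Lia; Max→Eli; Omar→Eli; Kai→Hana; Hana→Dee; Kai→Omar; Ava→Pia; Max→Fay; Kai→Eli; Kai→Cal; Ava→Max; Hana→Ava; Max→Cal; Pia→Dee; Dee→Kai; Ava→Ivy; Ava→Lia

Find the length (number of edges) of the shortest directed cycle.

For each vertex v, BFS finds the shortest path from v back to v.
The shortest such closed walk is Kai → Hana → Dee → Kai, length 3.

3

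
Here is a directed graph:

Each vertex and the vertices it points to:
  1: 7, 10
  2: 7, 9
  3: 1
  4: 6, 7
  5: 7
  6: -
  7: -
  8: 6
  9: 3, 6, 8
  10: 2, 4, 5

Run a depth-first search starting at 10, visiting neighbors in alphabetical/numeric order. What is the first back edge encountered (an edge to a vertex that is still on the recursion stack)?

1->10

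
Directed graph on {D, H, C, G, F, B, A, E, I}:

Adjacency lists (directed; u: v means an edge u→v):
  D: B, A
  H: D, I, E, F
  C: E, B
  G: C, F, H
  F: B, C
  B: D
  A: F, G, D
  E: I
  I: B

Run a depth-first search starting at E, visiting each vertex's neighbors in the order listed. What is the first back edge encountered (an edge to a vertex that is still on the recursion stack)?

D->B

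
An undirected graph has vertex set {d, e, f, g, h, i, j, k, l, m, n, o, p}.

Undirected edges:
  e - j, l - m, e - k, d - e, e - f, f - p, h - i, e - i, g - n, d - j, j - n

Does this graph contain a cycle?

DFS, tracking each vertex's parent; an edge to a visited non-parent vertex closes a cycle.
Start from k:
visit k (parent –)
  visit e (parent k)
    visit j (parent e)
      visit d (parent j)
        d–e: e visited and ≠ parent → cycle
Cycle: e – j – d – e.

Yes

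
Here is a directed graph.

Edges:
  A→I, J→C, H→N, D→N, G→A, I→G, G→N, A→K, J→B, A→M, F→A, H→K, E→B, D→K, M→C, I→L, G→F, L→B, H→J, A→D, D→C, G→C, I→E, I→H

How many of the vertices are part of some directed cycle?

A vertex is on a directed cycle iff it belongs to a strongly connected component of size ≥ 2 (or has a self-loop).
The vertices on cycles are {A, F, G, I} — 4 in total.

4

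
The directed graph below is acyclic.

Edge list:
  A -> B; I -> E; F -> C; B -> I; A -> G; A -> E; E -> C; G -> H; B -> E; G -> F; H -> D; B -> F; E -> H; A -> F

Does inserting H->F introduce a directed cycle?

No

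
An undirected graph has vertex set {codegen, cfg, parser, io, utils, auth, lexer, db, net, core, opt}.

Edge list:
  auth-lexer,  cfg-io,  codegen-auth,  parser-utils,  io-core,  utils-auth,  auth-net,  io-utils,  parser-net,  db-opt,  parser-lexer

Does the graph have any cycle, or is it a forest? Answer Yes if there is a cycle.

Yes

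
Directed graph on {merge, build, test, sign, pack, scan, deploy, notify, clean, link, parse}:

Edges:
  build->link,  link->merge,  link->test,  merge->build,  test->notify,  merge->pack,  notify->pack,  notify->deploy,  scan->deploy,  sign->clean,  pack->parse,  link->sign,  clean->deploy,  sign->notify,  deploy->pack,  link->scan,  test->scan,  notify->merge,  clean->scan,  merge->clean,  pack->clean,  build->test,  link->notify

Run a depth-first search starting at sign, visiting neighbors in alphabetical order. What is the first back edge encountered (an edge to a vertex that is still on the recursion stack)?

DFS from sign (visiting neighbors in alphabetical order); mark gray on enter, black on exit:
sign gray
  clean gray
    deploy gray
      pack gray
        pack→clean: clean is gray → back edge
First back edge: pack → clean.

pack->clean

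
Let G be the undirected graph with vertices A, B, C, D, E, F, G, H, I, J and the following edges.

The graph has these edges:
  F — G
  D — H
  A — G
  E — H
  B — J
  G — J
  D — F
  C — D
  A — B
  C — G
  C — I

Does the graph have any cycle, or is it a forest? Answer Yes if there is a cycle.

Yes

DFS, tracking each vertex's parent; an edge to a visited non-parent vertex closes a cycle.
Start from F:
visit F (parent –)
  visit G (parent F)
    visit A (parent G)
      A–G: parent, skip
      visit B (parent A)
        visit J (parent B)
          J–G: G visited and ≠ parent → cycle
Cycle: G – A – B – J – G.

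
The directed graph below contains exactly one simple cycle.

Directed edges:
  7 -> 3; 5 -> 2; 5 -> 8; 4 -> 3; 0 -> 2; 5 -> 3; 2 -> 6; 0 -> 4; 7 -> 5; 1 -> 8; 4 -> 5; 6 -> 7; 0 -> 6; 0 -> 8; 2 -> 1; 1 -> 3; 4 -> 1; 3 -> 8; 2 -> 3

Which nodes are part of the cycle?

2, 5, 6, 7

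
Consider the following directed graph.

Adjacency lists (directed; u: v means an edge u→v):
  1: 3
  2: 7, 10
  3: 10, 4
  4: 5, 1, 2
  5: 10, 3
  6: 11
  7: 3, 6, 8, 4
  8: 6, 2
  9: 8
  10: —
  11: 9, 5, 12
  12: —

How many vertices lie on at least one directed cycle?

10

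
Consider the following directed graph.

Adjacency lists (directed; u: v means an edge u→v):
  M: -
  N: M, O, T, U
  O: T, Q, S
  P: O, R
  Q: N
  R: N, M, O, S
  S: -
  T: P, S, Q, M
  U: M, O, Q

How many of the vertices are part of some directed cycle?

A vertex is on a directed cycle iff it belongs to a strongly connected component of size ≥ 2 (or has a self-loop).
The vertices on cycles are {N, O, P, Q, R, T, U} — 7 in total.

7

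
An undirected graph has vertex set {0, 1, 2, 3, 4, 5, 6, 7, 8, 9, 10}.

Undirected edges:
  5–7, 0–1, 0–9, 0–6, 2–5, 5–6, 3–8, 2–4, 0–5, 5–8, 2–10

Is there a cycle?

DFS, tracking each vertex's parent; an edge to a visited non-parent vertex closes a cycle.
Start from 2:
visit 2 (parent –)
  visit 5 (parent 2)
    visit 8 (parent 5)
      8–5: parent, skip
      visit 3 (parent 8)
        3–8: parent, skip
    visit 6 (parent 5)
      visit 0 (parent 6)
        visit 9 (parent 0)
          9–0: parent, skip
        0–6: parent, skip
        0–5: 5 visited and ≠ parent → cycle
Cycle: 5 – 6 – 0 – 5.

Yes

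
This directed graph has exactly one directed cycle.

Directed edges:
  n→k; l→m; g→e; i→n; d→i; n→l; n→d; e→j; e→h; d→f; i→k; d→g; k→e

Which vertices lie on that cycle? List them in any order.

DFS with gray/black marking from n:
n gray
  k gray
    e gray
      h gray
      h black
      j gray
      j black
    e black
  k black
  d gray
    i gray
      i→n: n is gray → back edge
Back edge closes the cycle n → d → i → n; its vertices are {d, i, n}.

d, i, n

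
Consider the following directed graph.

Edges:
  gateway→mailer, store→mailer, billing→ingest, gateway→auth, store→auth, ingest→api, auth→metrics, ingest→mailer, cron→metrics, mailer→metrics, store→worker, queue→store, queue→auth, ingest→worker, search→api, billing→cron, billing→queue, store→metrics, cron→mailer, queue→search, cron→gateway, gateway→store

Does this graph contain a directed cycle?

DFS with white/gray/black marking, starting from ingest:
ingest gray
  worker gray
  worker black
  mailer gray
    metrics gray
    metrics black
  mailer black
  api gray
  api black
ingest black
search gray
  search→api: api black — skip
search black
store gray
  store→mailer: mailer black — skip
  auth gray
    auth→metrics: metrics black — skip
  auth black
  store→metrics: metrics black — skip
  store→worker: worker black — skip
store black
gateway gray
  gateway→auth: auth black — skip
  gateway→store: store black — skip
  gateway→mailer: mailer black — skip
gateway black
cron gray
  cron→gateway: gateway black — skip
  cron→mailer: mailer black — skip
  cron→metrics: metrics black — skip
cron black
queue gray
  queue→store: store black — skip
  queue→search: search black — skip
  queue→auth: auth black — skip
queue black
billing gray
  billing→cron: cron black — skip
  billing→queue: queue black — skip
  billing→ingest: ingest black — skip
billing black
Every edge goes to a white or black vertex — no back edge, so the graph is acyclic.

No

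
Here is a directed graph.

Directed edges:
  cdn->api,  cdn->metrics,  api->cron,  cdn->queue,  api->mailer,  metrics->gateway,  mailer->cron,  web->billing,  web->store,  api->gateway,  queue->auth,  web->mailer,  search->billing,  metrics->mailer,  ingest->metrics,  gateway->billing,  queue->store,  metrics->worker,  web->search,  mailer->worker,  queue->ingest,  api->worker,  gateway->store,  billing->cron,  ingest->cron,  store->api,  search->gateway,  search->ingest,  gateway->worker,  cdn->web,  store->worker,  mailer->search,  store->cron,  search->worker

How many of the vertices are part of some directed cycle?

7

A vertex is on a directed cycle iff it belongs to a strongly connected component of size ≥ 2 (or has a self-loop).
The vertices on cycles are {api, store, ingest, mailer, search, gateway, metrics} — 7 in total.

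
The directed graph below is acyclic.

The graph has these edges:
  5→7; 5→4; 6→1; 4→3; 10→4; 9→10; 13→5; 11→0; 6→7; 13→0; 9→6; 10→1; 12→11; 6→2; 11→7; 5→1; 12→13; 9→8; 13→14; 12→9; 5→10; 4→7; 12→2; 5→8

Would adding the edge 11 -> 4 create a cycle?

No

Adding 11→4 creates a cycle iff 4 can already reach 11.
Explore from 4: no path reaches 11. The graph stays acyclic.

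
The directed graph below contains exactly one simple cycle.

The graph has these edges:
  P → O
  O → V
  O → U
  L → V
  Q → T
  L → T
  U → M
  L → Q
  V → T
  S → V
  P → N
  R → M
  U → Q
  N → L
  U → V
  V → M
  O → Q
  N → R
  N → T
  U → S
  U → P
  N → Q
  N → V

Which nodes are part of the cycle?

DFS with gray/black marking from P:
P gray
  N gray
    V gray
      T gray
      T black
      M gray
      M black
    V black
    R gray
      R→M: M black — skip
    R black
    L gray
      Q gray
        Q→T: T black — skip
      Q black
      L→T: T black — skip
      L→V: V black — skip
    L black
    N→T: T black — skip
    N→Q: Q black — skip
  N black
  O gray
    U gray
      U→P: P is gray → back edge
Back edge closes the cycle P → O → U → P; its vertices are {O, P, U}.

O, P, U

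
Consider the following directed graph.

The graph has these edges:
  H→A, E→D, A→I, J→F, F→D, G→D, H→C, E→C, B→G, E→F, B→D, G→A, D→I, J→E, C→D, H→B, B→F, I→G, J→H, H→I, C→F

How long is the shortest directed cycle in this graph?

3

For each vertex v, BFS finds the shortest path from v back to v.
The shortest such closed walk is A → I → G → A, length 3.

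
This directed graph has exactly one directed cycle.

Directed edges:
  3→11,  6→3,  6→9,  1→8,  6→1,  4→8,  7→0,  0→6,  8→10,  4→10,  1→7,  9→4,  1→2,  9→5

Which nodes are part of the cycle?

0, 1, 6, 7

DFS with gray/black marking from 6:
6 gray
  3 gray
    11 gray
    11 black
  3 black
  1 gray
    8 gray
      10 gray
      10 black
    8 black
    7 gray
      0 gray
        0→6: 6 is gray → back edge
Back edge closes the cycle 6 → 1 → 7 → 0 → 6; its vertices are {0, 1, 6, 7}.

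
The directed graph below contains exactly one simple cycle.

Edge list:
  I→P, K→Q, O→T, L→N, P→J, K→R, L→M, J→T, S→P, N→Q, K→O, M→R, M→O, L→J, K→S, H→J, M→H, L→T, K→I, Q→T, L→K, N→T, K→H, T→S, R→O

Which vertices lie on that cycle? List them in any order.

J, P, S, T

DFS with gray/black marking from S:
S gray
  P gray
    J gray
      T gray
        T→S: S is gray → back edge
Back edge closes the cycle S → P → J → T → S; its vertices are {J, P, S, T}.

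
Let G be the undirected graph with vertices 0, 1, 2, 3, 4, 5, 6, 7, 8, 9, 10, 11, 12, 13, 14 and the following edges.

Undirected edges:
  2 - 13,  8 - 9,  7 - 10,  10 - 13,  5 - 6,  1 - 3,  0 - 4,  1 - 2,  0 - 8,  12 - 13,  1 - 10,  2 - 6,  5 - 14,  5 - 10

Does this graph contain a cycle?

DFS, tracking each vertex's parent; an edge to a visited non-parent vertex closes a cycle.
Start from 2:
visit 2 (parent –)
  visit 1 (parent 2)
    visit 3 (parent 1)
      3–1: parent, skip
    1–2: parent, skip
    visit 10 (parent 1)
      visit 5 (parent 10)
        visit 6 (parent 5)
          6–2: 2 visited and ≠ parent → cycle
Cycle: 2 – 1 – 10 – 5 – 6 – 2.

Yes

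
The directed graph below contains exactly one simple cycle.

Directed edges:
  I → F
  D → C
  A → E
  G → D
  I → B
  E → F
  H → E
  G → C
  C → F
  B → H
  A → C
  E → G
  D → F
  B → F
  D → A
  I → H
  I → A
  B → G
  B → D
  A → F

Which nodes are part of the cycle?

DFS with gray/black marking from G:
G gray
  D gray
    A gray
      F gray
      F black
      C gray
        C→F: F black — skip
      C black
      E gray
        E→G: G is gray → back edge
Back edge closes the cycle G → D → A → E → G; its vertices are {A, D, E, G}.

A, D, E, G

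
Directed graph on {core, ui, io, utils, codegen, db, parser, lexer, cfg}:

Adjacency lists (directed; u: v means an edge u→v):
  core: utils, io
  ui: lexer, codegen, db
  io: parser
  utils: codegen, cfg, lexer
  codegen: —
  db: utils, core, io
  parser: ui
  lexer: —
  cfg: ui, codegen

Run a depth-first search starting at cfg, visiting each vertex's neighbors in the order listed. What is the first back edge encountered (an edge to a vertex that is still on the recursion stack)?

DFS from cfg (visiting each vertex's neighbors in the order listed); mark gray on enter, black on exit:
cfg gray
  ui gray
    lexer gray
    lexer black
    codegen gray
    codegen black
    db gray
      utils gray
        utils→codegen: codegen black — skip
        utils→cfg: cfg is gray → back edge
First back edge: utils → cfg.

utils→cfg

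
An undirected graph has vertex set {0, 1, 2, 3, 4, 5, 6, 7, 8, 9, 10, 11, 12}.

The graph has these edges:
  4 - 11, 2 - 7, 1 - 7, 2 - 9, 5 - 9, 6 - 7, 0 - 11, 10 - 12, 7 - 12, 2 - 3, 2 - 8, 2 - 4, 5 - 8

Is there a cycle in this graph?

DFS, tracking each vertex's parent; an edge to a visited non-parent vertex closes a cycle.
Start from 3:
visit 3 (parent –)
  visit 2 (parent 3)
    2–3: parent, skip
    visit 8 (parent 2)
      visit 5 (parent 8)
        visit 9 (parent 5)
          9–2: 2 visited and ≠ parent → cycle
Cycle: 2 – 8 – 5 – 9 – 2.

Yes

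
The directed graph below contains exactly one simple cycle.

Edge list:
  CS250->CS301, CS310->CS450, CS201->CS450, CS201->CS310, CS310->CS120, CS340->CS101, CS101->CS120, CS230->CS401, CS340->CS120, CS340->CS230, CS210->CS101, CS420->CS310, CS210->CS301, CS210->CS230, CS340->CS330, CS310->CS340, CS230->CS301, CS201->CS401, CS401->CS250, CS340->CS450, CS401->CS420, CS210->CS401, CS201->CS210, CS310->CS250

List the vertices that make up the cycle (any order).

DFS with gray/black marking from CS310:
CS310 gray
  CS250 gray
    CS301 gray
    CS301 black
  CS250 black
  CS120 gray
  CS120 black
  CS450 gray
  CS450 black
  CS340 gray
    CS340→CS450: CS450 black — skip
    CS230 gray
      CS401 gray
        CS420 gray
          CS420→CS310: CS310 is gray → back edge
Back edge closes the cycle CS310 → CS340 → CS230 → CS401 → CS420 → CS310; its vertices are {CS230, CS310, CS340, CS401, CS420}.

CS230, CS310, CS340, CS401, CS420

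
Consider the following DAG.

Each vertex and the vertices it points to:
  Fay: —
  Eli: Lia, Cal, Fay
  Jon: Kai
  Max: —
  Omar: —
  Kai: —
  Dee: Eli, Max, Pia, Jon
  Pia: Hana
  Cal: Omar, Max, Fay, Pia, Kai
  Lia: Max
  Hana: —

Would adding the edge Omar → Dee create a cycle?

Yes

Adding Omar→Dee creates a cycle iff Dee can already reach Omar.
Path from Dee: Dee → Eli → Cal → Omar.
So Dee → … → Omar → Dee is a cycle.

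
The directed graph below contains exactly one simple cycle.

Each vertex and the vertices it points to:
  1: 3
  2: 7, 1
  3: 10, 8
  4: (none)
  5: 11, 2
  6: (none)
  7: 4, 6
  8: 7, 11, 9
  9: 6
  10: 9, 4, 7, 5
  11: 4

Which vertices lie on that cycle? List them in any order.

1, 2, 3, 5, 10

DFS with gray/black marking from 2:
2 gray
  7 gray
    4 gray
    4 black
    6 gray
    6 black
  7 black
  1 gray
    3 gray
      10 gray
        9 gray
          9→6: 6 black — skip
        9 black
        10→4: 4 black — skip
        10→7: 7 black — skip
        5 gray
          11 gray
            11→4: 4 black — skip
          11 black
          5→2: 2 is gray → back edge
Back edge closes the cycle 2 → 1 → 3 → 10 → 5 → 2; its vertices are {1, 2, 3, 5, 10}.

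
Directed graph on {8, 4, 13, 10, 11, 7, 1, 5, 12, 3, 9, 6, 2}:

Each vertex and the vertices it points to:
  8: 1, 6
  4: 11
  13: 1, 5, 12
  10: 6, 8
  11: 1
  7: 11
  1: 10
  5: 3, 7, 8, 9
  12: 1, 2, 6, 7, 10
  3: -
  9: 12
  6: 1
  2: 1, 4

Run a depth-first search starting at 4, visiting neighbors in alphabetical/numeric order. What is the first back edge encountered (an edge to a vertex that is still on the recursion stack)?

6→1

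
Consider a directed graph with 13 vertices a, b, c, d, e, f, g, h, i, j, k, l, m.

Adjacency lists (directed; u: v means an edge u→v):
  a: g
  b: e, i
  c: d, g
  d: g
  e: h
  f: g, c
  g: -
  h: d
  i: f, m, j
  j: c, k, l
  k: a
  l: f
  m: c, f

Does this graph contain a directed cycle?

DFS with white/gray/black marking, starting from e:
e gray
  h gray
    d gray
      g gray
      g black
    d black
  h black
e black
a gray
  a→g: g black — skip
a black
b gray
  b→e: e black — skip
  i gray
    f gray
      f→g: g black — skip
      c gray
        c→d: d black — skip
        c→g: g black — skip
      c black
    f black
    m gray
      m→c: c black — skip
      m→f: f black — skip
    m black
    j gray
      j→c: c black — skip
      k gray
        k→a: a black — skip
      k black
      l gray
        l→f: f black — skip
      l black
    j black
  i black
b black
Every edge goes to a white or black vertex — no back edge, so the graph is acyclic.

No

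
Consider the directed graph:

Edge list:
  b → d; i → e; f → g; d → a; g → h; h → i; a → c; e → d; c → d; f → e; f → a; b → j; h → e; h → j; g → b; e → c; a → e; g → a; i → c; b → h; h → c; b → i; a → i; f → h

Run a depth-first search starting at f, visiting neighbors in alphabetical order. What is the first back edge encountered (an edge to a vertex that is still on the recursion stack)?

d->a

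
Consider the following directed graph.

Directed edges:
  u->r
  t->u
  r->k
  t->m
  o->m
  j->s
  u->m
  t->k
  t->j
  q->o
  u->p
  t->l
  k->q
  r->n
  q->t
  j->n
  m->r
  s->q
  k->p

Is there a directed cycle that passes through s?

Yes

s is on a cycle iff s can reach itself via ≥1 edge.
s → q → t → j → s — yes.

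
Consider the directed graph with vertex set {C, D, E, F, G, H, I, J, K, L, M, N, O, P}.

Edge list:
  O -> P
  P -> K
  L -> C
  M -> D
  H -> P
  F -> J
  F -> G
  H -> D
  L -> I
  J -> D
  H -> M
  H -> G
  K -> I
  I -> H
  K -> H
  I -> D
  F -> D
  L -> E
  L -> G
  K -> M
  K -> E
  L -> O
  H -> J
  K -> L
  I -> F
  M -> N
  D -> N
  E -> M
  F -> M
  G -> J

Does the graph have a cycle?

Yes

DFS with white/gray/black marking, starting from I:
I gray
  H gray
    G gray
      J gray
        D gray
          N gray
          N black
        D black
      J black
    G black
    H→J: J black — skip
    P gray
      K gray
        K→I: I is gray → back edge
Back edge found, so a cycle exists: I → H → P → K → I.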